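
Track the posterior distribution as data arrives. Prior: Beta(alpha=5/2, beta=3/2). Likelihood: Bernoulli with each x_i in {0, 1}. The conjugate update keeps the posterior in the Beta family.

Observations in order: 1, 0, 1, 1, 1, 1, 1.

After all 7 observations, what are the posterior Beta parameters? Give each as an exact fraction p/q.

obs 1: x=1 → posterior Beta(7/2, 3/2)
obs 2: x=0 → posterior Beta(7/2, 5/2)
obs 3: x=1 → posterior Beta(9/2, 5/2)
obs 4: x=1 → posterior Beta(11/2, 5/2)
obs 5: x=1 → posterior Beta(13/2, 5/2)
obs 6: x=1 → posterior Beta(15/2, 5/2)
obs 7: x=1 → posterior Beta(17/2, 5/2)

alpha=17/2, beta=5/2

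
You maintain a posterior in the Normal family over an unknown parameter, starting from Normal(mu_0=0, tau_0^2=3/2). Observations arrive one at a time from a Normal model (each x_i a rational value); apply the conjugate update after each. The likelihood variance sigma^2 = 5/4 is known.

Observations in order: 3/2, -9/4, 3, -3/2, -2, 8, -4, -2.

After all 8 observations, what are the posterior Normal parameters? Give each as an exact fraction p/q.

obs 1: x=3/2 → posterior Normal(9/11, 15/22)
obs 2: x=-9/4 → posterior Normal(-9/34, 15/34)
obs 3: x=3 → posterior Normal(27/46, 15/46)
obs 4: x=-3/2 → posterior Normal(9/58, 15/58)
obs 5: x=-2 → posterior Normal(-3/14, 3/14)
obs 6: x=8 → posterior Normal(81/82, 15/82)
obs 7: x=-4 → posterior Normal(33/94, 15/94)
obs 8: x=-2 → posterior Normal(9/106, 15/106)

mu_0=9/106, tau_0^2=15/106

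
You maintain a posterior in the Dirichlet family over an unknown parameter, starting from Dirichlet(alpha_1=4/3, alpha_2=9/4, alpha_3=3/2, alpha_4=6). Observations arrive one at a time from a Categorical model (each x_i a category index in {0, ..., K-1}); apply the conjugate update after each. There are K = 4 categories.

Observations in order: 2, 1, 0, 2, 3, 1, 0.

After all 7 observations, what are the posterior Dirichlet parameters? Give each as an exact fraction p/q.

obs 1: x=2 → posterior Dirichlet(4/3, 9/4, 5/2, 6)
obs 2: x=1 → posterior Dirichlet(4/3, 13/4, 5/2, 6)
obs 3: x=0 → posterior Dirichlet(7/3, 13/4, 5/2, 6)
obs 4: x=2 → posterior Dirichlet(7/3, 13/4, 7/2, 6)
obs 5: x=3 → posterior Dirichlet(7/3, 13/4, 7/2, 7)
obs 6: x=1 → posterior Dirichlet(7/3, 17/4, 7/2, 7)
obs 7: x=0 → posterior Dirichlet(10/3, 17/4, 7/2, 7)

alpha_1=10/3, alpha_2=17/4, alpha_3=7/2, alpha_4=7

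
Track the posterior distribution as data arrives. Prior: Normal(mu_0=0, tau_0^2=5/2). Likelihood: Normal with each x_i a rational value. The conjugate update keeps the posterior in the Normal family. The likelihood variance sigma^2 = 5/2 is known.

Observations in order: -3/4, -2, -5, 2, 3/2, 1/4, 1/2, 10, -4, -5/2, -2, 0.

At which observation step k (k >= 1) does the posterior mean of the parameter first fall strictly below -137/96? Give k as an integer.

obs 1: x=-3/4 → posterior Normal(-3/8, 5/4)
obs 2: x=-2 → posterior Normal(-11/12, 5/6)
obs 3: x=-5 → posterior Normal(-31/16, 5/8)
obs 4: x=2 → posterior Normal(-23/20, 1/2)
obs 5: x=3/2 → posterior Normal(-17/24, 5/12)
obs 6: x=1/4 → posterior Normal(-4/7, 5/14)
obs 7: x=1/2 → posterior Normal(-7/16, 5/16)
obs 8: x=10 → posterior Normal(13/18, 5/18)
obs 9: x=-4 → posterior Normal(1/4, 1/4)
obs 10: x=-5/2 → posterior Normal(0, 5/22)
obs 11: x=-2 → posterior Normal(-1/6, 5/24)
obs 12: x=0 → posterior Normal(-2/13, 5/26)

k = 3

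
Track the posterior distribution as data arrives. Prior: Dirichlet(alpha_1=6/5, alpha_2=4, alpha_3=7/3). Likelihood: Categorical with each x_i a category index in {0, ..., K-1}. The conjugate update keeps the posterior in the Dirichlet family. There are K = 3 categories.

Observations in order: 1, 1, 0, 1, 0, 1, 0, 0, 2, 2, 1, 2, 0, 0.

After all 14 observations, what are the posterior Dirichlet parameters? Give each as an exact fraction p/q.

alpha_1=36/5, alpha_2=9, alpha_3=16/3

obs 1: x=1 → posterior Dirichlet(6/5, 5, 7/3)
obs 2: x=1 → posterior Dirichlet(6/5, 6, 7/3)
obs 3: x=0 → posterior Dirichlet(11/5, 6, 7/3)
obs 4: x=1 → posterior Dirichlet(11/5, 7, 7/3)
obs 5: x=0 → posterior Dirichlet(16/5, 7, 7/3)
obs 6: x=1 → posterior Dirichlet(16/5, 8, 7/3)
obs 7: x=0 → posterior Dirichlet(21/5, 8, 7/3)
obs 8: x=0 → posterior Dirichlet(26/5, 8, 7/3)
obs 9: x=2 → posterior Dirichlet(26/5, 8, 10/3)
obs 10: x=2 → posterior Dirichlet(26/5, 8, 13/3)
obs 11: x=1 → posterior Dirichlet(26/5, 9, 13/3)
obs 12: x=2 → posterior Dirichlet(26/5, 9, 16/3)
obs 13: x=0 → posterior Dirichlet(31/5, 9, 16/3)
obs 14: x=0 → posterior Dirichlet(36/5, 9, 16/3)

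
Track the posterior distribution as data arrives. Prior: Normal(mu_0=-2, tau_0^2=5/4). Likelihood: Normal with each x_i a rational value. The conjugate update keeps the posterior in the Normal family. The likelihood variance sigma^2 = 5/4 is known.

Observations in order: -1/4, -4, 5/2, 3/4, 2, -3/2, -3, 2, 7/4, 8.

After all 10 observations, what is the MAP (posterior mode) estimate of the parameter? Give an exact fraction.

obs 1: x=-1/4 → posterior Normal(-9/8, 5/8)
obs 2: x=-4 → posterior Normal(-25/12, 5/12)
obs 3: x=5/2 → posterior Normal(-15/16, 5/16)
obs 4: x=3/4 → posterior Normal(-3/5, 1/4)
obs 5: x=2 → posterior Normal(-1/6, 5/24)
obs 6: x=-3/2 → posterior Normal(-5/14, 5/28)
obs 7: x=-3 → posterior Normal(-11/16, 5/32)
obs 8: x=2 → posterior Normal(-7/18, 5/36)
obs 9: x=7/4 → posterior Normal(-7/40, 1/8)
obs 10: x=8 → posterior Normal(25/44, 5/44)

25/44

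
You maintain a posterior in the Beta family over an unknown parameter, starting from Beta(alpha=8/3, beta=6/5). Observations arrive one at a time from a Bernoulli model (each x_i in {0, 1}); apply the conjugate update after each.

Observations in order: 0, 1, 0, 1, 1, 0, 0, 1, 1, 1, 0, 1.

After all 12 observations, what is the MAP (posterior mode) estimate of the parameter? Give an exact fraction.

5/8

obs 1: x=0 → posterior Beta(8/3, 11/5)
obs 2: x=1 → posterior Beta(11/3, 11/5)
obs 3: x=0 → posterior Beta(11/3, 16/5)
obs 4: x=1 → posterior Beta(14/3, 16/5)
obs 5: x=1 → posterior Beta(17/3, 16/5)
obs 6: x=0 → posterior Beta(17/3, 21/5)
obs 7: x=0 → posterior Beta(17/3, 26/5)
obs 8: x=1 → posterior Beta(20/3, 26/5)
obs 9: x=1 → posterior Beta(23/3, 26/5)
obs 10: x=1 → posterior Beta(26/3, 26/5)
obs 11: x=0 → posterior Beta(26/3, 31/5)
obs 12: x=1 → posterior Beta(29/3, 31/5)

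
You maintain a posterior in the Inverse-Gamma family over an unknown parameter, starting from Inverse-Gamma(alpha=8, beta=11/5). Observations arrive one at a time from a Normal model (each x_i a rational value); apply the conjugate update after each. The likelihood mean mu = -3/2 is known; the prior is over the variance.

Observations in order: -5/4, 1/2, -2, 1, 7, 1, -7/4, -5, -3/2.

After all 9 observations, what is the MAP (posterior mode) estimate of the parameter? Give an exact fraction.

4231/1080

obs 1: x=-5/4 → posterior Inverse-Gamma(17/2, 357/160)
obs 2: x=1/2 → posterior Inverse-Gamma(9, 677/160)
obs 3: x=-2 → posterior Inverse-Gamma(19/2, 697/160)
obs 4: x=1 → posterior Inverse-Gamma(10, 1197/160)
obs 5: x=7 → posterior Inverse-Gamma(21/2, 6977/160)
obs 6: x=1 → posterior Inverse-Gamma(11, 7477/160)
obs 7: x=-7/4 → posterior Inverse-Gamma(23/2, 3741/80)
obs 8: x=-5 → posterior Inverse-Gamma(12, 4231/80)
obs 9: x=-3/2 → posterior Inverse-Gamma(25/2, 4231/80)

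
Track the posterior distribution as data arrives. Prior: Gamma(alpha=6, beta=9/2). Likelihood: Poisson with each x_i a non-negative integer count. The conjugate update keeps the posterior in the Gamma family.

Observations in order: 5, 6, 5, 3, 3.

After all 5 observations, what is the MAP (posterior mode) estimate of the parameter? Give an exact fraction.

54/19

obs 1: x=5 → posterior Gamma(11, 11/2)
obs 2: x=6 → posterior Gamma(17, 13/2)
obs 3: x=5 → posterior Gamma(22, 15/2)
obs 4: x=3 → posterior Gamma(25, 17/2)
obs 5: x=3 → posterior Gamma(28, 19/2)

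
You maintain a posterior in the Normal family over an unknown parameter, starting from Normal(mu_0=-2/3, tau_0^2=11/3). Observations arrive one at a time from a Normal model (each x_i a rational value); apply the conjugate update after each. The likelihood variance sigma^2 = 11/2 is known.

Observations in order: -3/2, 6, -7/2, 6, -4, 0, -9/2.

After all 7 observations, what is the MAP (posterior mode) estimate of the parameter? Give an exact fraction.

obs 1: x=-3/2 → posterior Normal(-1, 11/5)
obs 2: x=6 → posterior Normal(1, 11/7)
obs 3: x=-7/2 → posterior Normal(0, 11/9)
obs 4: x=6 → posterior Normal(12/11, 1)
obs 5: x=-4 → posterior Normal(4/13, 11/13)
obs 6: x=0 → posterior Normal(4/15, 11/15)
obs 7: x=-9/2 → posterior Normal(-5/17, 11/17)

-5/17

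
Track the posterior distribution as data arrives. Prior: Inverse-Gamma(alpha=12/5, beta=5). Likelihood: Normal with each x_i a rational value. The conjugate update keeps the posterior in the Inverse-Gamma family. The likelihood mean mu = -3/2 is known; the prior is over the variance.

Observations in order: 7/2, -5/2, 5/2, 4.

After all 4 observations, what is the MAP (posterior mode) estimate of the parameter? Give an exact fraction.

obs 1: x=7/2 → posterior Inverse-Gamma(29/10, 35/2)
obs 2: x=-5/2 → posterior Inverse-Gamma(17/5, 18)
obs 3: x=5/2 → posterior Inverse-Gamma(39/10, 26)
obs 4: x=4 → posterior Inverse-Gamma(22/5, 329/8)

1645/216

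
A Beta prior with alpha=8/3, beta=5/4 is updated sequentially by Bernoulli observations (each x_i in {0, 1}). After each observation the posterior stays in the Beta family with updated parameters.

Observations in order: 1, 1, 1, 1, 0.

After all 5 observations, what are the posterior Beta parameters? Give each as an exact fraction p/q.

alpha=20/3, beta=9/4

obs 1: x=1 → posterior Beta(11/3, 5/4)
obs 2: x=1 → posterior Beta(14/3, 5/4)
obs 3: x=1 → posterior Beta(17/3, 5/4)
obs 4: x=1 → posterior Beta(20/3, 5/4)
obs 5: x=0 → posterior Beta(20/3, 9/4)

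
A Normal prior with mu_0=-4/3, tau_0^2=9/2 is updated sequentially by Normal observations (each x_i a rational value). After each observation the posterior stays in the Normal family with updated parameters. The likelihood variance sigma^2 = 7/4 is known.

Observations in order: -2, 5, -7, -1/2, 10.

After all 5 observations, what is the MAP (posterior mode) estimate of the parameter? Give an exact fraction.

269/291

obs 1: x=-2 → posterior Normal(-136/75, 63/50)
obs 2: x=5 → posterior Normal(134/129, 63/86)
obs 3: x=-7 → posterior Normal(-4/3, 63/122)
obs 4: x=-1/2 → posterior Normal(-271/237, 63/158)
obs 5: x=10 → posterior Normal(269/291, 63/194)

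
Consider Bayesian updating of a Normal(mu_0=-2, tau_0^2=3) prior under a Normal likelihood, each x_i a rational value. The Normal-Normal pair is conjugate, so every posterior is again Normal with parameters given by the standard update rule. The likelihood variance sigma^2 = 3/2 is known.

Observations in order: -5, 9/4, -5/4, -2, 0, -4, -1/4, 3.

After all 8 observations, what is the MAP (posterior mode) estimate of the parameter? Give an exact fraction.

obs 1: x=-5 → posterior Normal(-4, 1)
obs 2: x=9/4 → posterior Normal(-3/2, 3/5)
obs 3: x=-5/4 → posterior Normal(-10/7, 3/7)
obs 4: x=-2 → posterior Normal(-14/9, 1/3)
obs 5: x=0 → posterior Normal(-14/11, 3/11)
obs 6: x=-4 → posterior Normal(-22/13, 3/13)
obs 7: x=-1/4 → posterior Normal(-3/2, 1/5)
obs 8: x=3 → posterior Normal(-33/34, 3/17)

-33/34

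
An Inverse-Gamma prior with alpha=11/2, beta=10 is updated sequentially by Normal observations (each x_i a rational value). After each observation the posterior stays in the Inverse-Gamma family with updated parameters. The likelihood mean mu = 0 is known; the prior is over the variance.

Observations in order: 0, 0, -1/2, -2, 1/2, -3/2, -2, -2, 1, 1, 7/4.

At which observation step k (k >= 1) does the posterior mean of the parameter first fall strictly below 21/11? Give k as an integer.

obs 1: x=0 → posterior Inverse-Gamma(6, 10)
obs 2: x=0 → posterior Inverse-Gamma(13/2, 10)
obs 3: x=-1/2 → posterior Inverse-Gamma(7, 81/8)
obs 4: x=-2 → posterior Inverse-Gamma(15/2, 97/8)
obs 5: x=1/2 → posterior Inverse-Gamma(8, 49/4)
obs 6: x=-3/2 → posterior Inverse-Gamma(17/2, 107/8)
obs 7: x=-2 → posterior Inverse-Gamma(9, 123/8)
obs 8: x=-2 → posterior Inverse-Gamma(19/2, 139/8)
obs 9: x=1 → posterior Inverse-Gamma(10, 143/8)
obs 10: x=1 → posterior Inverse-Gamma(21/2, 147/8)
obs 11: x=7/4 → posterior Inverse-Gamma(11, 637/32)

k = 2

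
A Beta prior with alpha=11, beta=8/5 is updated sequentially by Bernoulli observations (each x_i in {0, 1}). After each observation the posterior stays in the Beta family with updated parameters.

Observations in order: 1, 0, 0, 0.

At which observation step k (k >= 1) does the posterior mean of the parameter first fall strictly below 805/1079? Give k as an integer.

k = 4

obs 1: x=1 → posterior Beta(12, 8/5)
obs 2: x=0 → posterior Beta(12, 13/5)
obs 3: x=0 → posterior Beta(12, 18/5)
obs 4: x=0 → posterior Beta(12, 23/5)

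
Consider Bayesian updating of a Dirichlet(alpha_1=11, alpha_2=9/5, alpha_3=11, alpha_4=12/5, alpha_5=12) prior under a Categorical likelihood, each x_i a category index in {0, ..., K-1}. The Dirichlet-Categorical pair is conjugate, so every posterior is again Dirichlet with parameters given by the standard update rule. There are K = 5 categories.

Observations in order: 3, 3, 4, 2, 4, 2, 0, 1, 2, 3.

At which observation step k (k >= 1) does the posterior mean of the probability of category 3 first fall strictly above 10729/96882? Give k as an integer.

obs 1: x=3 → posterior Dirichlet(11, 9/5, 11, 17/5, 12)
obs 2: x=3 → posterior Dirichlet(11, 9/5, 11, 22/5, 12)
obs 3: x=4 → posterior Dirichlet(11, 9/5, 11, 22/5, 13)
obs 4: x=2 → posterior Dirichlet(11, 9/5, 12, 22/5, 13)
obs 5: x=4 → posterior Dirichlet(11, 9/5, 12, 22/5, 14)
obs 6: x=2 → posterior Dirichlet(11, 9/5, 13, 22/5, 14)
obs 7: x=0 → posterior Dirichlet(12, 9/5, 13, 22/5, 14)
obs 8: x=1 → posterior Dirichlet(12, 14/5, 13, 22/5, 14)
obs 9: x=2 → posterior Dirichlet(12, 14/5, 14, 22/5, 14)
obs 10: x=3 → posterior Dirichlet(12, 14/5, 14, 27/5, 14)

k = 10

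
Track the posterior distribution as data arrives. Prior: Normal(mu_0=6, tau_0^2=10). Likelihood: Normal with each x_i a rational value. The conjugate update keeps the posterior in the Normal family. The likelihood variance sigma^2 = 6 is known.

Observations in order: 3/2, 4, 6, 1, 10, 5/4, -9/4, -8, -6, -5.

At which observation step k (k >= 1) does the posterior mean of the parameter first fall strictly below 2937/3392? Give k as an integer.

k = 10

obs 1: x=3/2 → posterior Normal(51/16, 15/4)
obs 2: x=4 → posterior Normal(7/2, 30/13)
obs 3: x=6 → posterior Normal(151/36, 5/3)
obs 4: x=1 → posterior Normal(7/2, 30/23)
obs 5: x=10 → posterior Normal(261/56, 15/14)
obs 6: x=5/4 → posterior Normal(547/132, 10/11)
obs 7: x=-9/4 → posterior Normal(251/76, 15/19)
obs 8: x=-8 → posterior Normal(171/86, 30/43)
obs 9: x=-6 → posterior Normal(37/32, 5/8)
obs 10: x=-5 → posterior Normal(61/106, 30/53)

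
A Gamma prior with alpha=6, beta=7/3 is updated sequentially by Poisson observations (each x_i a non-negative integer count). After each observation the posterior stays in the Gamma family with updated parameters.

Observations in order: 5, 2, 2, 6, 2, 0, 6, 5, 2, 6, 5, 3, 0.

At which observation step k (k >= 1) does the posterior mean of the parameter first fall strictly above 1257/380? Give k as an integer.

k = 4

obs 1: x=5 → posterior Gamma(11, 10/3)
obs 2: x=2 → posterior Gamma(13, 13/3)
obs 3: x=2 → posterior Gamma(15, 16/3)
obs 4: x=6 → posterior Gamma(21, 19/3)
obs 5: x=2 → posterior Gamma(23, 22/3)
obs 6: x=0 → posterior Gamma(23, 25/3)
obs 7: x=6 → posterior Gamma(29, 28/3)
obs 8: x=5 → posterior Gamma(34, 31/3)
obs 9: x=2 → posterior Gamma(36, 34/3)
obs 10: x=6 → posterior Gamma(42, 37/3)
obs 11: x=5 → posterior Gamma(47, 40/3)
obs 12: x=3 → posterior Gamma(50, 43/3)
obs 13: x=0 → posterior Gamma(50, 46/3)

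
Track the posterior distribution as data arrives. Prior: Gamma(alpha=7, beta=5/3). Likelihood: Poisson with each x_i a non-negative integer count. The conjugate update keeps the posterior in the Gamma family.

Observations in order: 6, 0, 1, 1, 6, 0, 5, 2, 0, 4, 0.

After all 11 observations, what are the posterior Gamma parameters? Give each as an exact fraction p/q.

alpha=32, beta=38/3

obs 1: x=6 → posterior Gamma(13, 8/3)
obs 2: x=0 → posterior Gamma(13, 11/3)
obs 3: x=1 → posterior Gamma(14, 14/3)
obs 4: x=1 → posterior Gamma(15, 17/3)
obs 5: x=6 → posterior Gamma(21, 20/3)
obs 6: x=0 → posterior Gamma(21, 23/3)
obs 7: x=5 → posterior Gamma(26, 26/3)
obs 8: x=2 → posterior Gamma(28, 29/3)
obs 9: x=0 → posterior Gamma(28, 32/3)
obs 10: x=4 → posterior Gamma(32, 35/3)
obs 11: x=0 → posterior Gamma(32, 38/3)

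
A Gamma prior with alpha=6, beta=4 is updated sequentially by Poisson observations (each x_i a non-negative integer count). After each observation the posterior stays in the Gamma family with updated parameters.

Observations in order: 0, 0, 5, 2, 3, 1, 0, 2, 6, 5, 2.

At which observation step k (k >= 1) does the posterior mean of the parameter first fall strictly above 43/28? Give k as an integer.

k = 3

obs 1: x=0 → posterior Gamma(6, 5)
obs 2: x=0 → posterior Gamma(6, 6)
obs 3: x=5 → posterior Gamma(11, 7)
obs 4: x=2 → posterior Gamma(13, 8)
obs 5: x=3 → posterior Gamma(16, 9)
obs 6: x=1 → posterior Gamma(17, 10)
obs 7: x=0 → posterior Gamma(17, 11)
obs 8: x=2 → posterior Gamma(19, 12)
obs 9: x=6 → posterior Gamma(25, 13)
obs 10: x=5 → posterior Gamma(30, 14)
obs 11: x=2 → posterior Gamma(32, 15)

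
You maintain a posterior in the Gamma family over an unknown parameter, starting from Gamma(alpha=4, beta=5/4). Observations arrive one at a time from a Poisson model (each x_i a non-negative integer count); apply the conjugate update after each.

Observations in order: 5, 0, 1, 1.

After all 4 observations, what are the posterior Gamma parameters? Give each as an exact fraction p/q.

alpha=11, beta=21/4

obs 1: x=5 → posterior Gamma(9, 9/4)
obs 2: x=0 → posterior Gamma(9, 13/4)
obs 3: x=1 → posterior Gamma(10, 17/4)
obs 4: x=1 → posterior Gamma(11, 21/4)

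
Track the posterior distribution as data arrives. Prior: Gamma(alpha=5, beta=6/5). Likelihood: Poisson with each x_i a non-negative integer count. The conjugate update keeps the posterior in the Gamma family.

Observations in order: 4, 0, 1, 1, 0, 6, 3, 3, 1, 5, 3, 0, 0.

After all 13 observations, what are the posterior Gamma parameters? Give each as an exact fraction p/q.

alpha=32, beta=71/5

obs 1: x=4 → posterior Gamma(9, 11/5)
obs 2: x=0 → posterior Gamma(9, 16/5)
obs 3: x=1 → posterior Gamma(10, 21/5)
obs 4: x=1 → posterior Gamma(11, 26/5)
obs 5: x=0 → posterior Gamma(11, 31/5)
obs 6: x=6 → posterior Gamma(17, 36/5)
obs 7: x=3 → posterior Gamma(20, 41/5)
obs 8: x=3 → posterior Gamma(23, 46/5)
obs 9: x=1 → posterior Gamma(24, 51/5)
obs 10: x=5 → posterior Gamma(29, 56/5)
obs 11: x=3 → posterior Gamma(32, 61/5)
obs 12: x=0 → posterior Gamma(32, 66/5)
obs 13: x=0 → posterior Gamma(32, 71/5)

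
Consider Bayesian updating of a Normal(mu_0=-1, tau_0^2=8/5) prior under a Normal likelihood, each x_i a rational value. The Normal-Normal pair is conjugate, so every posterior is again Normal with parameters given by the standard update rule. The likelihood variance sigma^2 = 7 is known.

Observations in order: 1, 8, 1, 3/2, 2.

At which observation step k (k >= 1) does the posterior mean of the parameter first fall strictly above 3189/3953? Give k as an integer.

obs 1: x=1 → posterior Normal(-27/43, 56/43)
obs 2: x=8 → posterior Normal(37/51, 56/51)
obs 3: x=1 → posterior Normal(45/59, 56/59)
obs 4: x=3/2 → posterior Normal(57/67, 56/67)
obs 5: x=2 → posterior Normal(73/75, 56/75)

k = 4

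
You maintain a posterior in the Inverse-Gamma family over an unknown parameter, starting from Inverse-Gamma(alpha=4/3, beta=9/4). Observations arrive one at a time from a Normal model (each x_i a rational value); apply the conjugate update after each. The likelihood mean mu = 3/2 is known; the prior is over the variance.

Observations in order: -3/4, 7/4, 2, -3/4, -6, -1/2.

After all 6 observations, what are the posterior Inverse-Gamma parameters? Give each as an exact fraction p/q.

alpha=13/3, beta=1203/32

obs 1: x=-3/4 → posterior Inverse-Gamma(11/6, 153/32)
obs 2: x=7/4 → posterior Inverse-Gamma(7/3, 77/16)
obs 3: x=2 → posterior Inverse-Gamma(17/6, 79/16)
obs 4: x=-3/4 → posterior Inverse-Gamma(10/3, 239/32)
obs 5: x=-6 → posterior Inverse-Gamma(23/6, 1139/32)
obs 6: x=-1/2 → posterior Inverse-Gamma(13/3, 1203/32)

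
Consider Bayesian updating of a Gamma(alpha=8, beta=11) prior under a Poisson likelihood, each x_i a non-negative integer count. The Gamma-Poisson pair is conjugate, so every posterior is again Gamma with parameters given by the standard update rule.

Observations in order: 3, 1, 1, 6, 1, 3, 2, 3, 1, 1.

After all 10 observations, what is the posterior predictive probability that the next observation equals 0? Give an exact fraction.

obs 1: x=3 → posterior Gamma(11, 12)
obs 2: x=1 → posterior Gamma(12, 13)
obs 3: x=1 → posterior Gamma(13, 14)
obs 4: x=6 → posterior Gamma(19, 15)
obs 5: x=1 → posterior Gamma(20, 16)
obs 6: x=3 → posterior Gamma(23, 17)
obs 7: x=2 → posterior Gamma(25, 18)
obs 8: x=3 → posterior Gamma(28, 19)
obs 9: x=1 → posterior Gamma(29, 20)
obs 10: x=1 → posterior Gamma(30, 21)

4640650289117164100520051333566036654601/18736153019903829443036278993864332673024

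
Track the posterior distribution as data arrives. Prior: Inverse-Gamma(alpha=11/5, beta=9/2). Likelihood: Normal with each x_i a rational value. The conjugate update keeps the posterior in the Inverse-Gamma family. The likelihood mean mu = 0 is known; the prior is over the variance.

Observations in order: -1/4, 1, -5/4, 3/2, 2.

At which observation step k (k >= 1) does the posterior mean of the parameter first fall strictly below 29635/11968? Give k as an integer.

obs 1: x=-1/4 → posterior Inverse-Gamma(27/10, 145/32)
obs 2: x=1 → posterior Inverse-Gamma(16/5, 161/32)
obs 3: x=-5/4 → posterior Inverse-Gamma(37/10, 93/16)
obs 4: x=3/2 → posterior Inverse-Gamma(21/5, 111/16)
obs 5: x=2 → posterior Inverse-Gamma(47/10, 143/16)

k = 2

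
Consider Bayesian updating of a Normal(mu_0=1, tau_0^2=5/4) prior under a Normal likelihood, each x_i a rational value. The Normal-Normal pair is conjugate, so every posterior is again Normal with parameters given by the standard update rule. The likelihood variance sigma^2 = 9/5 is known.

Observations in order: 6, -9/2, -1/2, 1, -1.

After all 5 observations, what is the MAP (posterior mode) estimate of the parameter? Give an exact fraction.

obs 1: x=6 → posterior Normal(186/61, 45/61)
obs 2: x=-9/2 → posterior Normal(147/172, 45/86)
obs 3: x=-1/2 → posterior Normal(61/111, 15/37)
obs 4: x=1 → posterior Normal(43/68, 45/136)
obs 5: x=-1 → posterior Normal(61/161, 45/161)

61/161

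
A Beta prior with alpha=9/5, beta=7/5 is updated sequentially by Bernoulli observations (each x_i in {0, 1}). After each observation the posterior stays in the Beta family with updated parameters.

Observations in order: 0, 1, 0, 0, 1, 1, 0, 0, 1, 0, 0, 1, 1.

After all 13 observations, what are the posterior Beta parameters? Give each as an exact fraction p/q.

alpha=39/5, beta=42/5

obs 1: x=0 → posterior Beta(9/5, 12/5)
obs 2: x=1 → posterior Beta(14/5, 12/5)
obs 3: x=0 → posterior Beta(14/5, 17/5)
obs 4: x=0 → posterior Beta(14/5, 22/5)
obs 5: x=1 → posterior Beta(19/5, 22/5)
obs 6: x=1 → posterior Beta(24/5, 22/5)
obs 7: x=0 → posterior Beta(24/5, 27/5)
obs 8: x=0 → posterior Beta(24/5, 32/5)
obs 9: x=1 → posterior Beta(29/5, 32/5)
obs 10: x=0 → posterior Beta(29/5, 37/5)
obs 11: x=0 → posterior Beta(29/5, 42/5)
obs 12: x=1 → posterior Beta(34/5, 42/5)
obs 13: x=1 → posterior Beta(39/5, 42/5)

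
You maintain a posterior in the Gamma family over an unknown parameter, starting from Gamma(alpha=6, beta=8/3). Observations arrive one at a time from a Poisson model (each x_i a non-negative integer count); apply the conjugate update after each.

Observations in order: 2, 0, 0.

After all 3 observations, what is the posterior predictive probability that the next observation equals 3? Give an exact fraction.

565036352721/5120000000000

obs 1: x=2 → posterior Gamma(8, 11/3)
obs 2: x=0 → posterior Gamma(8, 14/3)
obs 3: x=0 → posterior Gamma(8, 17/3)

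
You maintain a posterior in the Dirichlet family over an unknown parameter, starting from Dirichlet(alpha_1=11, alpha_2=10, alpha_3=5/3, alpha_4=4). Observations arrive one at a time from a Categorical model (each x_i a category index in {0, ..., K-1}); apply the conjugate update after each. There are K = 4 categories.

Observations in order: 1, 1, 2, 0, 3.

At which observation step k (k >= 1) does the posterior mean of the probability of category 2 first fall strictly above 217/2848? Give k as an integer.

k = 3

obs 1: x=1 → posterior Dirichlet(11, 11, 5/3, 4)
obs 2: x=1 → posterior Dirichlet(11, 12, 5/3, 4)
obs 3: x=2 → posterior Dirichlet(11, 12, 8/3, 4)
obs 4: x=0 → posterior Dirichlet(12, 12, 8/3, 4)
obs 5: x=3 → posterior Dirichlet(12, 12, 8/3, 5)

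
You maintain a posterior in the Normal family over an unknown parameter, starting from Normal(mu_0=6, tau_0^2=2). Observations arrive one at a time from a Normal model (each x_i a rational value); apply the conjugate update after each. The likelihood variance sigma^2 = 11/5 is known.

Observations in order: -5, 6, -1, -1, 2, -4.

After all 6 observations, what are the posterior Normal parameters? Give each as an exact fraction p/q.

obs 1: x=-5 → posterior Normal(16/21, 22/21)
obs 2: x=6 → posterior Normal(76/31, 22/31)
obs 3: x=-1 → posterior Normal(66/41, 22/41)
obs 4: x=-1 → posterior Normal(56/51, 22/51)
obs 5: x=2 → posterior Normal(76/61, 22/61)
obs 6: x=-4 → posterior Normal(36/71, 22/71)

mu_0=36/71, tau_0^2=22/71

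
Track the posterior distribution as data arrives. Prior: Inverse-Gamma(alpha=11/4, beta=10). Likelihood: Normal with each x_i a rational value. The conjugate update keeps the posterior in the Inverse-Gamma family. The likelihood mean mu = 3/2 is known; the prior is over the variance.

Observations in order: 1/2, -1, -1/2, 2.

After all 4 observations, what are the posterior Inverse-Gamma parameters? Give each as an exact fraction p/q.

obs 1: x=1/2 → posterior Inverse-Gamma(13/4, 21/2)
obs 2: x=-1 → posterior Inverse-Gamma(15/4, 109/8)
obs 3: x=-1/2 → posterior Inverse-Gamma(17/4, 125/8)
obs 4: x=2 → posterior Inverse-Gamma(19/4, 63/4)

alpha=19/4, beta=63/4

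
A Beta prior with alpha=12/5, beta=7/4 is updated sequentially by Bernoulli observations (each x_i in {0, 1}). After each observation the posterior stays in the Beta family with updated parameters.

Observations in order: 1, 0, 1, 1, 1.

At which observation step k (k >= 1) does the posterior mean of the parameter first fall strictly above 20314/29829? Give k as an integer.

obs 1: x=1 → posterior Beta(17/5, 7/4)
obs 2: x=0 → posterior Beta(17/5, 11/4)
obs 3: x=1 → posterior Beta(22/5, 11/4)
obs 4: x=1 → posterior Beta(27/5, 11/4)
obs 5: x=1 → posterior Beta(32/5, 11/4)

k = 5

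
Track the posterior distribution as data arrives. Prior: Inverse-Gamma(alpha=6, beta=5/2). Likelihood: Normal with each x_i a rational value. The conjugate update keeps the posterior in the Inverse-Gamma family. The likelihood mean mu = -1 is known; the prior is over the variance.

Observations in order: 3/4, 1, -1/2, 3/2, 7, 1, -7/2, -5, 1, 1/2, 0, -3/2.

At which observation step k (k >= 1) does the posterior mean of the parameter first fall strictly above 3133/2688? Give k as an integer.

k = 4

obs 1: x=3/4 → posterior Inverse-Gamma(13/2, 129/32)
obs 2: x=1 → posterior Inverse-Gamma(7, 193/32)
obs 3: x=-1/2 → posterior Inverse-Gamma(15/2, 197/32)
obs 4: x=3/2 → posterior Inverse-Gamma(8, 297/32)
obs 5: x=7 → posterior Inverse-Gamma(17/2, 1321/32)
obs 6: x=1 → posterior Inverse-Gamma(9, 1385/32)
obs 7: x=-7/2 → posterior Inverse-Gamma(19/2, 1485/32)
obs 8: x=-5 → posterior Inverse-Gamma(10, 1741/32)
obs 9: x=1 → posterior Inverse-Gamma(21/2, 1805/32)
obs 10: x=1/2 → posterior Inverse-Gamma(11, 1841/32)
obs 11: x=0 → posterior Inverse-Gamma(23/2, 1857/32)
obs 12: x=-3/2 → posterior Inverse-Gamma(12, 1861/32)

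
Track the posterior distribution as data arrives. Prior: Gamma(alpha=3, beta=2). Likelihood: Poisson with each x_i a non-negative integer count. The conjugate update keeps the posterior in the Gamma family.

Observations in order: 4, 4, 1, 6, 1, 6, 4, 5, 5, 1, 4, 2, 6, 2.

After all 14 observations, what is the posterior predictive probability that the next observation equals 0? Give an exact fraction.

105312291668557186697918027683670432318895095400549111254310977536/2781261054089634417978685260068829533776361098661640987380359813729

obs 1: x=4 → posterior Gamma(7, 3)
obs 2: x=4 → posterior Gamma(11, 4)
obs 3: x=1 → posterior Gamma(12, 5)
obs 4: x=6 → posterior Gamma(18, 6)
obs 5: x=1 → posterior Gamma(19, 7)
obs 6: x=6 → posterior Gamma(25, 8)
obs 7: x=4 → posterior Gamma(29, 9)
obs 8: x=5 → posterior Gamma(34, 10)
obs 9: x=5 → posterior Gamma(39, 11)
obs 10: x=1 → posterior Gamma(40, 12)
obs 11: x=4 → posterior Gamma(44, 13)
obs 12: x=2 → posterior Gamma(46, 14)
obs 13: x=6 → posterior Gamma(52, 15)
obs 14: x=2 → posterior Gamma(54, 16)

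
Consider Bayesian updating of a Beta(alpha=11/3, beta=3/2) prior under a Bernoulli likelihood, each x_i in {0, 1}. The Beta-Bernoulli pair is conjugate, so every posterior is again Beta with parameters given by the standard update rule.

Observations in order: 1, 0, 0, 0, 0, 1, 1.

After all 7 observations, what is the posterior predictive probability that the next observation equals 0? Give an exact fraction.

33/73

obs 1: x=1 → posterior Beta(14/3, 3/2)
obs 2: x=0 → posterior Beta(14/3, 5/2)
obs 3: x=0 → posterior Beta(14/3, 7/2)
obs 4: x=0 → posterior Beta(14/3, 9/2)
obs 5: x=0 → posterior Beta(14/3, 11/2)
obs 6: x=1 → posterior Beta(17/3, 11/2)
obs 7: x=1 → posterior Beta(20/3, 11/2)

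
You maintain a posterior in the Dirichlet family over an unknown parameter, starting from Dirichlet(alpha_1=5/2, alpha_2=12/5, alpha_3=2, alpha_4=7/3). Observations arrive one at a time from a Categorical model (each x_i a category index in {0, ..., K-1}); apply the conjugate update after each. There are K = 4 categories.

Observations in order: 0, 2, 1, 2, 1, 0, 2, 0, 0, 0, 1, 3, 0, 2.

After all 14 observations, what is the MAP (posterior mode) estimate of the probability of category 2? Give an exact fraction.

obs 1: x=0 → posterior Dirichlet(7/2, 12/5, 2, 7/3)
obs 2: x=2 → posterior Dirichlet(7/2, 12/5, 3, 7/3)
obs 3: x=1 → posterior Dirichlet(7/2, 17/5, 3, 7/3)
obs 4: x=2 → posterior Dirichlet(7/2, 17/5, 4, 7/3)
obs 5: x=1 → posterior Dirichlet(7/2, 22/5, 4, 7/3)
obs 6: x=0 → posterior Dirichlet(9/2, 22/5, 4, 7/3)
obs 7: x=2 → posterior Dirichlet(9/2, 22/5, 5, 7/3)
obs 8: x=0 → posterior Dirichlet(11/2, 22/5, 5, 7/3)
obs 9: x=0 → posterior Dirichlet(13/2, 22/5, 5, 7/3)
obs 10: x=0 → posterior Dirichlet(15/2, 22/5, 5, 7/3)
obs 11: x=1 → posterior Dirichlet(15/2, 27/5, 5, 7/3)
obs 12: x=3 → posterior Dirichlet(15/2, 27/5, 5, 10/3)
obs 13: x=0 → posterior Dirichlet(17/2, 27/5, 5, 10/3)
obs 14: x=2 → posterior Dirichlet(17/2, 27/5, 6, 10/3)

150/577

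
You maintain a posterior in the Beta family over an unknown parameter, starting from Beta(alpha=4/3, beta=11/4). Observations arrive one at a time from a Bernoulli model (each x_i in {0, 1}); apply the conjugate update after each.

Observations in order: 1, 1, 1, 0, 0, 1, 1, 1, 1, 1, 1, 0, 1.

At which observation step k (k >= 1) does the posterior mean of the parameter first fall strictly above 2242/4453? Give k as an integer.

obs 1: x=1 → posterior Beta(7/3, 11/4)
obs 2: x=1 → posterior Beta(10/3, 11/4)
obs 3: x=1 → posterior Beta(13/3, 11/4)
obs 4: x=0 → posterior Beta(13/3, 15/4)
obs 5: x=0 → posterior Beta(13/3, 19/4)
obs 6: x=1 → posterior Beta(16/3, 19/4)
obs 7: x=1 → posterior Beta(19/3, 19/4)
obs 8: x=1 → posterior Beta(22/3, 19/4)
obs 9: x=1 → posterior Beta(25/3, 19/4)
obs 10: x=1 → posterior Beta(28/3, 19/4)
obs 11: x=1 → posterior Beta(31/3, 19/4)
obs 12: x=0 → posterior Beta(31/3, 23/4)
obs 13: x=1 → posterior Beta(34/3, 23/4)

k = 2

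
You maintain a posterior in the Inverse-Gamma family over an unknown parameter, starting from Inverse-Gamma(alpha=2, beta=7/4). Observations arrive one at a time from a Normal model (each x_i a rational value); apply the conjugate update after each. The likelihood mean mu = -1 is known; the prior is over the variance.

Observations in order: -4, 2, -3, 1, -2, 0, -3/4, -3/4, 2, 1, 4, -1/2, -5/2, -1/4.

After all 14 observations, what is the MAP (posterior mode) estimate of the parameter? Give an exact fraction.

1163/320

obs 1: x=-4 → posterior Inverse-Gamma(5/2, 25/4)
obs 2: x=2 → posterior Inverse-Gamma(3, 43/4)
obs 3: x=-3 → posterior Inverse-Gamma(7/2, 51/4)
obs 4: x=1 → posterior Inverse-Gamma(4, 59/4)
obs 5: x=-2 → posterior Inverse-Gamma(9/2, 61/4)
obs 6: x=0 → posterior Inverse-Gamma(5, 63/4)
obs 7: x=-3/4 → posterior Inverse-Gamma(11/2, 505/32)
obs 8: x=-3/4 → posterior Inverse-Gamma(6, 253/16)
obs 9: x=2 → posterior Inverse-Gamma(13/2, 325/16)
obs 10: x=1 → posterior Inverse-Gamma(7, 357/16)
obs 11: x=4 → posterior Inverse-Gamma(15/2, 557/16)
obs 12: x=-1/2 → posterior Inverse-Gamma(8, 559/16)
obs 13: x=-5/2 → posterior Inverse-Gamma(17/2, 577/16)
obs 14: x=-1/4 → posterior Inverse-Gamma(9, 1163/32)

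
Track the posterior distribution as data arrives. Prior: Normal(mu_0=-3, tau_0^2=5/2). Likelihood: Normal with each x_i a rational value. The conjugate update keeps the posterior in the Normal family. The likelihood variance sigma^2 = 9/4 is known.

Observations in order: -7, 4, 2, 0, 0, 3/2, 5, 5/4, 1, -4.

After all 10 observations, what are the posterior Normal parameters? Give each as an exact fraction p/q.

obs 1: x=-7 → posterior Normal(-97/19, 45/38)
obs 2: x=4 → posterior Normal(-57/29, 45/58)
obs 3: x=2 → posterior Normal(-37/39, 15/26)
obs 4: x=0 → posterior Normal(-37/49, 45/98)
obs 5: x=0 → posterior Normal(-37/59, 45/118)
obs 6: x=3/2 → posterior Normal(-22/69, 15/46)
obs 7: x=5 → posterior Normal(28/79, 45/158)
obs 8: x=5/4 → posterior Normal(81/178, 45/178)
obs 9: x=1 → posterior Normal(101/198, 5/22)
obs 10: x=-4 → posterior Normal(21/218, 45/218)

mu_0=21/218, tau_0^2=45/218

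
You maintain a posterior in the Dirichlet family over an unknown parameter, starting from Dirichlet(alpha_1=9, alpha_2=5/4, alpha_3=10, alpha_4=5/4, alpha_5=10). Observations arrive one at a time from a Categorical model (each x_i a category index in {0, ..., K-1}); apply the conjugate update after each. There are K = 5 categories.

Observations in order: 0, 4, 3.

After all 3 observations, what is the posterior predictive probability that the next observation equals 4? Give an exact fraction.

22/69

obs 1: x=0 → posterior Dirichlet(10, 5/4, 10, 5/4, 10)
obs 2: x=4 → posterior Dirichlet(10, 5/4, 10, 5/4, 11)
obs 3: x=3 → posterior Dirichlet(10, 5/4, 10, 9/4, 11)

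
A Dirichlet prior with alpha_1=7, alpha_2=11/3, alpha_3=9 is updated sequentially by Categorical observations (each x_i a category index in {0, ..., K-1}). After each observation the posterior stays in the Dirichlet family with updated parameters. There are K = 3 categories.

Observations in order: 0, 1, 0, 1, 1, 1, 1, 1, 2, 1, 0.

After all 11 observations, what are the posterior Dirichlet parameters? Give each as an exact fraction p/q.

alpha_1=10, alpha_2=32/3, alpha_3=10

obs 1: x=0 → posterior Dirichlet(8, 11/3, 9)
obs 2: x=1 → posterior Dirichlet(8, 14/3, 9)
obs 3: x=0 → posterior Dirichlet(9, 14/3, 9)
obs 4: x=1 → posterior Dirichlet(9, 17/3, 9)
obs 5: x=1 → posterior Dirichlet(9, 20/3, 9)
obs 6: x=1 → posterior Dirichlet(9, 23/3, 9)
obs 7: x=1 → posterior Dirichlet(9, 26/3, 9)
obs 8: x=1 → posterior Dirichlet(9, 29/3, 9)
obs 9: x=2 → posterior Dirichlet(9, 29/3, 10)
obs 10: x=1 → posterior Dirichlet(9, 32/3, 10)
obs 11: x=0 → posterior Dirichlet(10, 32/3, 10)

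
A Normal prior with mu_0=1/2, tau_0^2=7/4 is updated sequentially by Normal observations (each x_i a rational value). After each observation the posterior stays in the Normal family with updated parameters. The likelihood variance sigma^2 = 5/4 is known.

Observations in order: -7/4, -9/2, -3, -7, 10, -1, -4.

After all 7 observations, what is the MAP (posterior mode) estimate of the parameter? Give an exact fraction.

-305/216

obs 1: x=-7/4 → posterior Normal(-13/16, 35/48)
obs 2: x=-9/2 → posterior Normal(-165/76, 35/76)
obs 3: x=-3 → posterior Normal(-249/104, 35/104)
obs 4: x=-7 → posterior Normal(-445/132, 35/132)
obs 5: x=10 → posterior Normal(-33/32, 7/32)
obs 6: x=-1 → posterior Normal(-193/188, 35/188)
obs 7: x=-4 → posterior Normal(-305/216, 35/216)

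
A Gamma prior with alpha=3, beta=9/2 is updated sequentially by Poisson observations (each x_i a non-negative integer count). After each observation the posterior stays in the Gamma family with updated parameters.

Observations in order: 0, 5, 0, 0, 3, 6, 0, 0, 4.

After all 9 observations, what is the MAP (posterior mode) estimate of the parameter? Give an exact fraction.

40/27

obs 1: x=0 → posterior Gamma(3, 11/2)
obs 2: x=5 → posterior Gamma(8, 13/2)
obs 3: x=0 → posterior Gamma(8, 15/2)
obs 4: x=0 → posterior Gamma(8, 17/2)
obs 5: x=3 → posterior Gamma(11, 19/2)
obs 6: x=6 → posterior Gamma(17, 21/2)
obs 7: x=0 → posterior Gamma(17, 23/2)
obs 8: x=0 → posterior Gamma(17, 25/2)
obs 9: x=4 → posterior Gamma(21, 27/2)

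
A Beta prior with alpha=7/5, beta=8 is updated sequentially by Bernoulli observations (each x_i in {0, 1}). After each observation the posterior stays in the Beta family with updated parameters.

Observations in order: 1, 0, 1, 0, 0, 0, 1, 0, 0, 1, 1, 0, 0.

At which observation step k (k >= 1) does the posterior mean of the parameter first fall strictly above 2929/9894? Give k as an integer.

k = 11

obs 1: x=1 → posterior Beta(12/5, 8)
obs 2: x=0 → posterior Beta(12/5, 9)
obs 3: x=1 → posterior Beta(17/5, 9)
obs 4: x=0 → posterior Beta(17/5, 10)
obs 5: x=0 → posterior Beta(17/5, 11)
obs 6: x=0 → posterior Beta(17/5, 12)
obs 7: x=1 → posterior Beta(22/5, 12)
obs 8: x=0 → posterior Beta(22/5, 13)
obs 9: x=0 → posterior Beta(22/5, 14)
obs 10: x=1 → posterior Beta(27/5, 14)
obs 11: x=1 → posterior Beta(32/5, 14)
obs 12: x=0 → posterior Beta(32/5, 15)
obs 13: x=0 → posterior Beta(32/5, 16)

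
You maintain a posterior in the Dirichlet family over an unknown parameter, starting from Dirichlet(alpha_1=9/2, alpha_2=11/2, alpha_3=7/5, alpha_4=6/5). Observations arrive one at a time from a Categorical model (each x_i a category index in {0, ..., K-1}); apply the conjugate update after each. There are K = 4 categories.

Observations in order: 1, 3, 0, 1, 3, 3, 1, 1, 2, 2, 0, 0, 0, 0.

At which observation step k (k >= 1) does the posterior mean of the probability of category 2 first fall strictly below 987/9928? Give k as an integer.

k = 2

obs 1: x=1 → posterior Dirichlet(9/2, 13/2, 7/5, 6/5)
obs 2: x=3 → posterior Dirichlet(9/2, 13/2, 7/5, 11/5)
obs 3: x=0 → posterior Dirichlet(11/2, 13/2, 7/5, 11/5)
obs 4: x=1 → posterior Dirichlet(11/2, 15/2, 7/5, 11/5)
obs 5: x=3 → posterior Dirichlet(11/2, 15/2, 7/5, 16/5)
obs 6: x=3 → posterior Dirichlet(11/2, 15/2, 7/5, 21/5)
obs 7: x=1 → posterior Dirichlet(11/2, 17/2, 7/5, 21/5)
obs 8: x=1 → posterior Dirichlet(11/2, 19/2, 7/5, 21/5)
obs 9: x=2 → posterior Dirichlet(11/2, 19/2, 12/5, 21/5)
obs 10: x=2 → posterior Dirichlet(11/2, 19/2, 17/5, 21/5)
obs 11: x=0 → posterior Dirichlet(13/2, 19/2, 17/5, 21/5)
obs 12: x=0 → posterior Dirichlet(15/2, 19/2, 17/5, 21/5)
obs 13: x=0 → posterior Dirichlet(17/2, 19/2, 17/5, 21/5)
obs 14: x=0 → posterior Dirichlet(19/2, 19/2, 17/5, 21/5)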